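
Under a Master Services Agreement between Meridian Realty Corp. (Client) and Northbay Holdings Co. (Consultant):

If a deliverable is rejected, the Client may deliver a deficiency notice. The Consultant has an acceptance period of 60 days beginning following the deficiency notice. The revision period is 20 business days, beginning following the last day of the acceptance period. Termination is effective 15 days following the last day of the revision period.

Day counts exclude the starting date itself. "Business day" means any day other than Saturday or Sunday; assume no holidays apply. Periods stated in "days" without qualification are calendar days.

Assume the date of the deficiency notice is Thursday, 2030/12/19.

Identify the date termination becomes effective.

Adding 60 calendar days to 2030/12/19 gives 2031/02/17, which is the last day of the acceptance period.
The last day of the revision period: 20 business days after Monday, 2031/02/17, skipping weekends — Feb 18, Feb 19, Feb 20, Feb 21, …, Mar 13, Mar 14, Mar 17 — lands on Monday, 2031/03/17.
Adding 15 calendar days to 2031/03/17 gives 2031/04/01, which is the date termination becomes effective.

2031/04/01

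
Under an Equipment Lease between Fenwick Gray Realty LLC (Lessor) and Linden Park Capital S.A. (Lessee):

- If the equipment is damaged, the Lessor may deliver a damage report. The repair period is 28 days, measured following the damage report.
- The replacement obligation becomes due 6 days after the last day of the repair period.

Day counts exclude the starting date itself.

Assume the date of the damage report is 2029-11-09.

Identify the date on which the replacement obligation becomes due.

Adding 28 calendar days to 2029-11-09 gives 2029-12-07, which is the last day of the repair period.
The date on which the replacement obligation becomes due: 6 calendar days after 2029-12-07 is 2029-12-13.

2029-12-13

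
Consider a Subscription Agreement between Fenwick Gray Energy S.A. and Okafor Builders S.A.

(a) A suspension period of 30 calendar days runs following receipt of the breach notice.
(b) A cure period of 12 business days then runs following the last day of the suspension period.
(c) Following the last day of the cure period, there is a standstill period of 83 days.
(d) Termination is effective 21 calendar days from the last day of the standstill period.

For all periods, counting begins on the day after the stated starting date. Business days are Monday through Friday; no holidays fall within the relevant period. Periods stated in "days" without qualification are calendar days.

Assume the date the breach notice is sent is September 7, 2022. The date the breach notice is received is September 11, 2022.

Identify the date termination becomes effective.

February 8, 2023

The last day of the suspension period: 30 calendar days after September 11, 2022 is October 11, 2022.
From Tuesday, October 11, 2022, 12 business days (Oct 12, Oct 13, Oct 14, Oct 17, …, Oct 25, Oct 26, Oct 27, skipping weekends) brings us to Thursday, October 27, 2022, which is the last day of the cure period.
The last day of the standstill period: October 27, 2022 + 83 days = January 18, 2023.
The date termination becomes effective: 21 calendar days after January 18, 2023 is February 8, 2023.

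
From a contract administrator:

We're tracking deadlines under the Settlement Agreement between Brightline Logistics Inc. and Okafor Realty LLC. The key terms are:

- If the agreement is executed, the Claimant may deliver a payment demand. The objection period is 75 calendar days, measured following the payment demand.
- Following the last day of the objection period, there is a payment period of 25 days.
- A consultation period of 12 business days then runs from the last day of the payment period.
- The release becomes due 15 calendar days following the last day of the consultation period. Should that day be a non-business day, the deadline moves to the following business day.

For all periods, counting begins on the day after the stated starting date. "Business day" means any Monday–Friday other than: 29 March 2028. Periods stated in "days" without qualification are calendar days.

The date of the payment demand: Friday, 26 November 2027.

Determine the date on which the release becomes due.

5 April 2028

The last day of the objection period: 26 November 2027 + 75 days = 9 February 2028.
The last day of the payment period: 9 February 2028 + 25 days = 5 March 2028.
From Sunday, 5 March 2028, 12 business days (Mar 6, Mar 7, Mar 8, Mar 9, …, Mar 17, Mar 20, Mar 21, skipping weekends) brings us to Tuesday, 21 March 2028, which is the last day of the consultation period.
The date on which the release becomes due: 15 calendar days after 21 March 2028 is 5 April 2028. 5 April 2028 is a Wednesday and is not a listed holiday, so no roll-forward applies.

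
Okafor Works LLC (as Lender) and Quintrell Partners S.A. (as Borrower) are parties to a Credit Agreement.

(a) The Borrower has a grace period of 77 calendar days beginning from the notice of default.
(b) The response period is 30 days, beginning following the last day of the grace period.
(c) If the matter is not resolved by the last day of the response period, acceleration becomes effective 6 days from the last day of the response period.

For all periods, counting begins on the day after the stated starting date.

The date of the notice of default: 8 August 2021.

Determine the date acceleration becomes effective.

29 November 2021

The last day of the grace period: 8 August 2021 + 77 days = 24 October 2021.
The last day of the response period: 24 October 2021 + 30 days = 23 November 2021.
The date acceleration becomes effective: 23 November 2021 + 6 days = 29 November 2021.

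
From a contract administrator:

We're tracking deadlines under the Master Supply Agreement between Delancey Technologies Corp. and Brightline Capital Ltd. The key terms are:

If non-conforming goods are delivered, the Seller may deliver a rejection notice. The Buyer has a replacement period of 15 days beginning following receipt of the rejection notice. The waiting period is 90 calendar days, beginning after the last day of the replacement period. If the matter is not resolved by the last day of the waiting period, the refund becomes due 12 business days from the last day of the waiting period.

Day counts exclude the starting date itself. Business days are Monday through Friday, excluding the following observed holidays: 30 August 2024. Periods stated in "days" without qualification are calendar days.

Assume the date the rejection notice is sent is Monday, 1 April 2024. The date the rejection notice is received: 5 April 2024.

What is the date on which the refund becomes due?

6 August 2024

The last day of the replacement period: 15 calendar days after 5 April 2024 is 20 April 2024.
The last day of the waiting period: 20 April 2024 + 90 days = 19 July 2024.
From Friday, 19 July 2024, 12 business days (Jul 22, Jul 23, Jul 24, Jul 25, …, Aug 2, Aug 5, Aug 6, skipping weekends) brings us to Tuesday, 6 August 2024, which is the date on which the refund becomes due.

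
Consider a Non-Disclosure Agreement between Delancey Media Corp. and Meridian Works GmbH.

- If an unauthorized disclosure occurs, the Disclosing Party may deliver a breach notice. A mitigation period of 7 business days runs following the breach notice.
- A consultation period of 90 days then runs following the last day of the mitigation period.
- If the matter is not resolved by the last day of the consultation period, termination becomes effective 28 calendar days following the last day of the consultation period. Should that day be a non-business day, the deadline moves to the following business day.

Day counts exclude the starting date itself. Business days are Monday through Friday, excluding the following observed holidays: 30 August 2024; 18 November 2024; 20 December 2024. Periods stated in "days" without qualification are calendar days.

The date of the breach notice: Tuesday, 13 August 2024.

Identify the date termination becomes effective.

The last day of the mitigation period: 7 business days after Tuesday, 13 August 2024, skipping weekends — Aug 14, Aug 15, Aug 16, Aug 19, Aug 20, Aug 21, Aug 22 — lands on Thursday, 22 August 2024.
The last day of the consultation period: 22 August 2024 + 90 days = 20 November 2024.
The date termination becomes effective: 20 November 2024 + 28 days = 18 December 2024. 18 December 2024 is a Wednesday and is not a listed holiday, so no roll-forward applies.

18 December 2024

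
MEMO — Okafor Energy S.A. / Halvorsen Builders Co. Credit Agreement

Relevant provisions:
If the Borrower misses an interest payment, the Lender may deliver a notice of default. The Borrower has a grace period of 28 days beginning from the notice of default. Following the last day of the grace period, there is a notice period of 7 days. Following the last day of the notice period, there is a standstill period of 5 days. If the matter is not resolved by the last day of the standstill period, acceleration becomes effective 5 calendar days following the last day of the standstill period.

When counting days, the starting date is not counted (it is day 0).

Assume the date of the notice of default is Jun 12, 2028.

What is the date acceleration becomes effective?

The last day of the grace period: 28 calendar days after Jun 12, 2028 is Jul 10, 2028.
Adding 7 calendar days to Jul 10, 2028 gives Jul 17, 2028, which is the last day of the notice period.
Adding 5 calendar days to Jul 17, 2028 gives Jul 22, 2028, which is the last day of the standstill period.
The date acceleration becomes effective: 5 calendar days after Jul 22, 2028 is Jul 27, 2028.

Jul 27, 2028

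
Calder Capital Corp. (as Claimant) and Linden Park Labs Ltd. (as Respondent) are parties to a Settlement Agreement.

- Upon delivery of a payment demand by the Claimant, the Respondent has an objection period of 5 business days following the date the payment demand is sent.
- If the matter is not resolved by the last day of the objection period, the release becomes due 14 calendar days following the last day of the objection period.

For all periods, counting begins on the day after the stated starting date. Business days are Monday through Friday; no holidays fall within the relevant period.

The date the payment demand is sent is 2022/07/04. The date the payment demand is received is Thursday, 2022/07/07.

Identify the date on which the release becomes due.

2022/07/25

The last day of the objection period: 5 business days after Monday, 2022/07/04, skipping weekends — Jul 5, Jul 6, Jul 7, Jul 8, Jul 11 — lands on Monday, 2022/07/11.
The date on which the release becomes due: 2022/07/11 + 14 days = 2022/07/25.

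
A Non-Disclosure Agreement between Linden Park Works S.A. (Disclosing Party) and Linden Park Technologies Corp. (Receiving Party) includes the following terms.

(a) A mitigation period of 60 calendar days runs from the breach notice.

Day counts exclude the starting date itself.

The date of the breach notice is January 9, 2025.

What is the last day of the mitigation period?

March 10, 2025

Adding 60 calendar days to January 9, 2025 gives March 10, 2025, which is the last day of the mitigation period.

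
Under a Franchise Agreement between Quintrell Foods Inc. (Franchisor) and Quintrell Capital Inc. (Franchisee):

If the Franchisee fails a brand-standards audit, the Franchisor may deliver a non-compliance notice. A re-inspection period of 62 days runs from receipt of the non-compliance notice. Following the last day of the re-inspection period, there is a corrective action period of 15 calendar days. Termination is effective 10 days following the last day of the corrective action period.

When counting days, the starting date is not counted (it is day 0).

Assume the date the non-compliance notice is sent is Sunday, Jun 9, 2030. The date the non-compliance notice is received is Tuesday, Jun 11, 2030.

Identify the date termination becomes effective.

Adding 62 calendar days to Jun 11, 2030 gives Aug 12, 2030, which is the last day of the re-inspection period.
The last day of the corrective action period: 15 calendar days after Aug 12, 2030 is Aug 27, 2030.
Adding 10 calendar days to Aug 27, 2030 gives Sep 6, 2030, which is the date termination becomes effective.

Sep 6, 2030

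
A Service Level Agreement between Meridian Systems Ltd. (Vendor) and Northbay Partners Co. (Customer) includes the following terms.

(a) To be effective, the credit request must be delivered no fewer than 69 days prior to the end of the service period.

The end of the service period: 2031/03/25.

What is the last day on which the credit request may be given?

2031/03/25 minus 69 days is 2031/01/15.

2031/01/15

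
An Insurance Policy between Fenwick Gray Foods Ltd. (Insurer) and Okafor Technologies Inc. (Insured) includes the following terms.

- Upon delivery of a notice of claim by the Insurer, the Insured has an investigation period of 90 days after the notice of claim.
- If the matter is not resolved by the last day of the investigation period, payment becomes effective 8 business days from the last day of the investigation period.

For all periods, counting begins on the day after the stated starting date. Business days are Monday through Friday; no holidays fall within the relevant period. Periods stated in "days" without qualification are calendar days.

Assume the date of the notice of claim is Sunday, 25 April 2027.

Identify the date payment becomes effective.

The last day of the investigation period: 90 calendar days after 25 April 2027 is 24 July 2027.
The date payment becomes effective: 8 business days after Saturday, 24 July 2027, skipping weekends — Jul 26, Jul 27, Jul 28, Jul 29, Jul 30, Aug 2, Aug 3, Aug 4 — lands on Wednesday, 4 August 2027.

4 August 2027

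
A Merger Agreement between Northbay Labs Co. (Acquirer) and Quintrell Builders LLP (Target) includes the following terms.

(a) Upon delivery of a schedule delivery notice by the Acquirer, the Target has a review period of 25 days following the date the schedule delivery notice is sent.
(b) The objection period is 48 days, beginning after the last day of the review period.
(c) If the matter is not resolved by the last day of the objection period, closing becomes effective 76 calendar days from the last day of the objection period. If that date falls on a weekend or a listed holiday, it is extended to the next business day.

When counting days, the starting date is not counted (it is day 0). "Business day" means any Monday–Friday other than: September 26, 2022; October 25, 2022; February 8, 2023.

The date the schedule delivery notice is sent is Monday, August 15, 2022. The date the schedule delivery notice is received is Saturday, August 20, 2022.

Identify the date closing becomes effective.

January 11, 2023

Adding 25 calendar days to August 15, 2022 gives September 9, 2022, which is the last day of the review period.
Adding 48 calendar days to September 9, 2022 gives October 27, 2022, which is the last day of the objection period.
The date closing becomes effective: 76 calendar days after October 27, 2022 is January 11, 2023. January 11, 2023 is a Wednesday and is not a listed holiday, so no roll-forward applies.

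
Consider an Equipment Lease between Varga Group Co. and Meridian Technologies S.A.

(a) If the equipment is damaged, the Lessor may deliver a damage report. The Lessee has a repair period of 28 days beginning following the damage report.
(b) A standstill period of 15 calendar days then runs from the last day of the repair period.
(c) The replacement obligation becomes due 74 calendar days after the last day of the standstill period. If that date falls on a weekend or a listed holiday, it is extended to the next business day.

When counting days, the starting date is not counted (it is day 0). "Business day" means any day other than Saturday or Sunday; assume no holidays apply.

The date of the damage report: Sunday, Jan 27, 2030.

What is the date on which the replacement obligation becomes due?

May 24, 2030

The last day of the repair period: 28 calendar days after Jan 27, 2030 is Feb 24, 2030.
Adding 15 calendar days to Feb 24, 2030 gives Mar 11, 2030, which is the last day of the standstill period.
The date on which the replacement obligation becomes due: 74 calendar days after Mar 11, 2030 is May 24, 2030. May 24, 2030 is a Friday, so no roll-forward applies.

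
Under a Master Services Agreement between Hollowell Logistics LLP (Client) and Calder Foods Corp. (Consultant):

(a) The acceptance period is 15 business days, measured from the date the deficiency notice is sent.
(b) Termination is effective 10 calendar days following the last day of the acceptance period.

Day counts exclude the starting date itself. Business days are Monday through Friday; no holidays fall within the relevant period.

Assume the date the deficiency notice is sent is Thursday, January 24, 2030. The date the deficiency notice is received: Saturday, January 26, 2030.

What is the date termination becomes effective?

February 24, 2030

The last day of the acceptance period: counting 15 business days from Thursday, January 24, 2030 (Jan 25, Jan 28, Jan 29, Jan 30, …, Feb 12, Feb 13, Feb 14, skipping weekends) reaches Thursday, February 14, 2030.
The date termination becomes effective: 10 calendar days after February 14, 2030 is February 24, 2030.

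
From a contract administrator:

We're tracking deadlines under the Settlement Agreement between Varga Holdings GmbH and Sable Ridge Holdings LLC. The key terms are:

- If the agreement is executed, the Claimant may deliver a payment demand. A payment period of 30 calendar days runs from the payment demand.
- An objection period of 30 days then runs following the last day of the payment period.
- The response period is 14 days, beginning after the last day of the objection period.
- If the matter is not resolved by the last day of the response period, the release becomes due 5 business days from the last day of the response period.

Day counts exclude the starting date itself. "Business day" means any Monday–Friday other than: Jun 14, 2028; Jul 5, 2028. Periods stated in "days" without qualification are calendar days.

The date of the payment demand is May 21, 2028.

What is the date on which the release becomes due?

The last day of the payment period: May 21, 2028 + 30 days = Jun 20, 2028.
The last day of the objection period: Jun 20, 2028 + 30 days = Jul 20, 2028.
The last day of the response period: Jul 20, 2028 + 14 days = Aug 3, 2028.
The date on which the release becomes due: 5 business days after Thursday, Aug 3, 2028, skipping weekends — Aug 4, Aug 7, Aug 8, Aug 9, Aug 10 — lands on Thursday, Aug 10, 2028.

Aug 10, 2028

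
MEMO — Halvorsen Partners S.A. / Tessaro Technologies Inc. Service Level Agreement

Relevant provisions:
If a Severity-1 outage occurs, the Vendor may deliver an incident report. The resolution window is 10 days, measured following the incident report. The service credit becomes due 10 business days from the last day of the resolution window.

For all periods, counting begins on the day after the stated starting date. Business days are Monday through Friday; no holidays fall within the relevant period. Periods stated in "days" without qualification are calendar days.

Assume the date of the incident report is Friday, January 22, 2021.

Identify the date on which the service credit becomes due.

February 15, 2021

The last day of the resolution window: January 22, 2021 + 10 days = February 1, 2021.
The date on which the service credit becomes due: 10 business days after Monday, February 1, 2021, skipping weekends — Feb 2, Feb 3, Feb 4, Feb 5, Feb 8, Feb 9, Feb 10, Feb 11, Feb 12, Feb 15 — lands on Monday, February 15, 2021.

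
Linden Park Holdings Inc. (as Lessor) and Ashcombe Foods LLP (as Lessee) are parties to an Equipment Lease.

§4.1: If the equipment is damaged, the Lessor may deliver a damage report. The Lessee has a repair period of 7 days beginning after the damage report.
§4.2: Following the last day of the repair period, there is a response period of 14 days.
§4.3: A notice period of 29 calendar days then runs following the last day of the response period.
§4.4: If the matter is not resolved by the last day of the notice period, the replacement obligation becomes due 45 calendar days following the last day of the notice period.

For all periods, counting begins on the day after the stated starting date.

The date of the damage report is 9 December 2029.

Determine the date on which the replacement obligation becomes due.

Adding 7 calendar days to 9 December 2029 gives 16 December 2029, which is the last day of the repair period.
The last day of the response period: 14 calendar days after 16 December 2029 is 30 December 2029.
Adding 29 calendar days to 30 December 2029 gives 28 January 2030, which is the last day of the notice period.
The date on which the replacement obligation becomes due: 28 January 2030 + 45 days = 14 March 2030.

14 March 2030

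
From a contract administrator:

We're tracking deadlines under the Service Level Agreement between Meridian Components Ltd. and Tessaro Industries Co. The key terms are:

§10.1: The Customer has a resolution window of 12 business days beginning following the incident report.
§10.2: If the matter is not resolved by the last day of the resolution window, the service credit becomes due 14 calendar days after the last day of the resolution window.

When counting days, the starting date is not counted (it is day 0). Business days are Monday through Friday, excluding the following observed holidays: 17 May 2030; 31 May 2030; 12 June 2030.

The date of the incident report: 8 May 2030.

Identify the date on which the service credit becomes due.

The last day of the resolution window: counting 12 business days from Wednesday, 8 May 2030 (May 9, May 10, May 13, May 14, …, May 23, May 24, May 27, skipping weekends and the listed holiday on May 17) reaches Monday, 27 May 2030.
The date on which the service credit becomes due: 27 May 2030 + 14 days = 10 June 2030.

10 June 2030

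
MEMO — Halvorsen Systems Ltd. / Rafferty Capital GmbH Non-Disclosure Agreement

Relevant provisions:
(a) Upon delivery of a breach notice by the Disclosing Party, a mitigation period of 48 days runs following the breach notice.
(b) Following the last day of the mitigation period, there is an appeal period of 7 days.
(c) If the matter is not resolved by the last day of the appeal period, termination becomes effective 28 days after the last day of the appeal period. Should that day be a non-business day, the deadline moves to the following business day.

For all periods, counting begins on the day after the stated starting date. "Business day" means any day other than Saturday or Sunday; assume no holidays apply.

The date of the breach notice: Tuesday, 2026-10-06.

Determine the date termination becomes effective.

Adding 48 calendar days to 2026-10-06 gives 2026-11-23, which is the last day of the mitigation period.
The last day of the appeal period: 2026-11-23 + 7 days = 2026-11-30.
The date termination becomes effective: 28 calendar days after 2026-11-30 is 2026-12-28. 2026-12-28 is a Monday, so no roll-forward applies.

2026-12-28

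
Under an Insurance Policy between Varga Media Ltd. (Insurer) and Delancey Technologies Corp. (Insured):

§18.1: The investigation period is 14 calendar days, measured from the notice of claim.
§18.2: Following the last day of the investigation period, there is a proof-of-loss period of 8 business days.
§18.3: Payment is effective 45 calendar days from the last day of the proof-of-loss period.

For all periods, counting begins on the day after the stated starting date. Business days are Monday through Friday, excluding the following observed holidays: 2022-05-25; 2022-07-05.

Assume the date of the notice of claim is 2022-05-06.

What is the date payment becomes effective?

2022-07-17

Adding 14 calendar days to 2022-05-06 gives 2022-05-20, which is the last day of the investigation period.
From Friday, 2022-05-20, 8 business days (May 23, May 24, May 26, May 27, May 30, May 31, Jun 1, Jun 2, skipping weekends and the listed holiday on May 25) brings us to Thursday, 2022-06-02, which is the last day of the proof-of-loss period.
Adding 45 calendar days to 2022-06-02 gives 2022-07-17, which is the date payment becomes effective.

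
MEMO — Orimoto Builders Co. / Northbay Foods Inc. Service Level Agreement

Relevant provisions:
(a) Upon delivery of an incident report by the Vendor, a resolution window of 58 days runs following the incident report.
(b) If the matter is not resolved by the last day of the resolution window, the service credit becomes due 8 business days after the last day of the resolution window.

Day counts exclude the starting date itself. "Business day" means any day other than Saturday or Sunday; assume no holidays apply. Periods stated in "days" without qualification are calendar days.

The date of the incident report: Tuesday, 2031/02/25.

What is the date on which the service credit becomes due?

The last day of the resolution window: 58 calendar days after 2031/02/25 is 2031/04/24.
From Thursday, 2031/04/24, 8 business days (Apr 25, Apr 28, Apr 29, Apr 30, May 1, May 2, May 5, May 6, skipping weekends) brings us to Tuesday, 2031/05/06, which is the date on which the service credit becomes due.

2031/05/06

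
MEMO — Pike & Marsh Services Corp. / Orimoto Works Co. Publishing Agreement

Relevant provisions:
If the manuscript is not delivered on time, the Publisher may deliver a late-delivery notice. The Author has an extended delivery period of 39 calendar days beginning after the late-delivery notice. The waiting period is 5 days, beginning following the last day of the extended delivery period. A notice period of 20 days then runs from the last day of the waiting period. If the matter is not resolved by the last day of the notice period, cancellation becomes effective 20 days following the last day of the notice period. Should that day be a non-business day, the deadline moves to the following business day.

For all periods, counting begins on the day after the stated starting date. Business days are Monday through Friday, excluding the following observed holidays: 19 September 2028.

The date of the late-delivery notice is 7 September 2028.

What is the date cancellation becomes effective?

30 November 2028

The last day of the extended delivery period: 7 September 2028 + 39 days = 16 October 2028.
Adding 5 calendar days to 16 October 2028 gives 21 October 2028, which is the last day of the waiting period.
The last day of the notice period: 20 calendar days after 21 October 2028 is 10 November 2028.
The date cancellation becomes effective: 10 November 2028 + 20 days = 30 November 2028. 30 November 2028 is a Thursday and is not a listed holiday, so no roll-forward applies.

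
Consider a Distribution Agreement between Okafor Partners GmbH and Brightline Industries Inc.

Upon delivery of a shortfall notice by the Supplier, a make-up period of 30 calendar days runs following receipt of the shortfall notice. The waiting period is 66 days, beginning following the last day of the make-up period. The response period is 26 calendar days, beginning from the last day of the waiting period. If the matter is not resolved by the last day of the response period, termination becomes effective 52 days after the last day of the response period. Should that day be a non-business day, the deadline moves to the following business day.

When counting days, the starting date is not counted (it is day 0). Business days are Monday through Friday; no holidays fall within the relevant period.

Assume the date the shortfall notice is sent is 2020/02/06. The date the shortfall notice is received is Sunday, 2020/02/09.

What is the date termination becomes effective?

Adding 30 calendar days to 2020/02/09 gives 2020/03/10, which is the last day of the make-up period.
The last day of the waiting period: 2020/03/10 + 66 days = 2020/05/15.
The last day of the response period: 26 calendar days after 2020/05/15 is 2020/06/10.
Adding 52 calendar days to 2020/06/10 gives 2020/08/01, which is the date termination becomes effective. That falls on a Saturday, so it rolls to the next business day, Monday, 2020/08/03.

2020/08/03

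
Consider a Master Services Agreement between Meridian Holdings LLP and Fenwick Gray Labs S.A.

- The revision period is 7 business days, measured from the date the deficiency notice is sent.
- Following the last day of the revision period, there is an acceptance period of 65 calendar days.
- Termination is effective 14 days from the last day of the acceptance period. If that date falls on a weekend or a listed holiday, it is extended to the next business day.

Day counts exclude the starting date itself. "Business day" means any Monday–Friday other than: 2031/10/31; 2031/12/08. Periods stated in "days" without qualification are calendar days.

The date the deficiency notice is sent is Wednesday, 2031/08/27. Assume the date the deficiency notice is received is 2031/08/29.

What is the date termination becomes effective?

2031/11/24

The last day of the revision period: counting 7 business days from Wednesday, 2031/08/27 (Aug 28, Aug 29, Sep 1, Sep 2, Sep 3, Sep 4, Sep 5, skipping weekends) reaches Friday, 2031/09/05.
The last day of the acceptance period: 2031/09/05 + 65 days = 2031/11/09.
The date termination becomes effective: 14 calendar days after 2031/11/09 is 2031/11/23. That falls on a Sunday, so it rolls to the next business day, Monday, 2031/11/24.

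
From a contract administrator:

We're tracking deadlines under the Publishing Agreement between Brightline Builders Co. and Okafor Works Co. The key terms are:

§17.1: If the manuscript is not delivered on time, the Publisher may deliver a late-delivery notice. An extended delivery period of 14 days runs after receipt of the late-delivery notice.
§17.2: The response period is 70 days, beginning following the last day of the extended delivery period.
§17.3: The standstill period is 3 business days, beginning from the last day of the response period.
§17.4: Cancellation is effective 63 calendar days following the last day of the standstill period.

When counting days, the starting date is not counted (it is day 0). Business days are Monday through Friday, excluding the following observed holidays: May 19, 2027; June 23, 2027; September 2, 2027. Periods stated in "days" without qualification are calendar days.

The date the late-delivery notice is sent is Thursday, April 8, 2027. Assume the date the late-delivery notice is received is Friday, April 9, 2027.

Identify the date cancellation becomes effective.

September 8, 2027

The last day of the extended delivery period: 14 calendar days after April 9, 2027 is April 23, 2027.
Adding 70 calendar days to April 23, 2027 gives July 2, 2027, which is the last day of the response period.
The last day of the standstill period: counting 3 business days from Friday, July 2, 2027 (Jul 5, Jul 6, Jul 7, skipping weekends) reaches Wednesday, July 7, 2027.
The date cancellation becomes effective: July 7, 2027 + 63 days = September 8, 2027.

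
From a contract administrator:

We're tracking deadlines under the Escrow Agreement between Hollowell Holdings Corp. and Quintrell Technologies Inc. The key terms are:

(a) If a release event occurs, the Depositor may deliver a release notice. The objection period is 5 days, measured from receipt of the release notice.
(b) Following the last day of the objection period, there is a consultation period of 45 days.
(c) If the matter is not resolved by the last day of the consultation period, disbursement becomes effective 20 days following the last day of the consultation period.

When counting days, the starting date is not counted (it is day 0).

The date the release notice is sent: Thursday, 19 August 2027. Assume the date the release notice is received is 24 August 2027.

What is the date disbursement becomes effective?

The last day of the objection period: 5 calendar days after 24 August 2027 is 29 August 2027.
The last day of the consultation period: 29 August 2027 + 45 days = 13 October 2027.
The date disbursement becomes effective: 20 calendar days after 13 October 2027 is 2 November 2027.

2 November 2027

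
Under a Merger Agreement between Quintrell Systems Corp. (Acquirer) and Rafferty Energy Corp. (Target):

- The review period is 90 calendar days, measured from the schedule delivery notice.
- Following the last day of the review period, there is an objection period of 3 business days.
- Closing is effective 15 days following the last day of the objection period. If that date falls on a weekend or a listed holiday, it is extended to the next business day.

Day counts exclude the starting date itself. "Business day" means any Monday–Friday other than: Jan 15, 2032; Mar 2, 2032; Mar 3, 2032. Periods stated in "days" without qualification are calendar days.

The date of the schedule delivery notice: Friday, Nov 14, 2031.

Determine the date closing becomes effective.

Adding 90 calendar days to Nov 14, 2031 gives Feb 12, 2032, which is the last day of the review period.
The last day of the objection period: counting 3 business days from Thursday, Feb 12, 2032 (Feb 13, Feb 16, Feb 17, skipping weekends) reaches Tuesday, Feb 17, 2032.
Adding 15 calendar days to Feb 17, 2032 gives Mar 3, 2032, which is the date closing becomes effective. That falls on Wednesday, a listed holiday, so it rolls to the next business day, Thursday, Mar 4, 2032.

Mar 4, 2032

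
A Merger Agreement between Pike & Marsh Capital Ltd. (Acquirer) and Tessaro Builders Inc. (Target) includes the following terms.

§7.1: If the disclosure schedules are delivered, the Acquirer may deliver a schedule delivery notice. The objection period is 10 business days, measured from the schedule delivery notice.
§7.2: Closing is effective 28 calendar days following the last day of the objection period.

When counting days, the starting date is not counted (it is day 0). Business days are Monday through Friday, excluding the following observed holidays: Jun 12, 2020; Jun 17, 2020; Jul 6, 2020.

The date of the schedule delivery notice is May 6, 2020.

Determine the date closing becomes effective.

The last day of the objection period: counting 10 business days from Wednesday, May 6, 2020 (May 7, May 8, May 11, May 12, May 13, May 14, May 15, May 18, May 19, May 20, skipping weekends) reaches Wednesday, May 20, 2020.
Adding 28 calendar days to May 20, 2020 gives Jun 17, 2020, which is the date closing becomes effective.

Jun 17, 2020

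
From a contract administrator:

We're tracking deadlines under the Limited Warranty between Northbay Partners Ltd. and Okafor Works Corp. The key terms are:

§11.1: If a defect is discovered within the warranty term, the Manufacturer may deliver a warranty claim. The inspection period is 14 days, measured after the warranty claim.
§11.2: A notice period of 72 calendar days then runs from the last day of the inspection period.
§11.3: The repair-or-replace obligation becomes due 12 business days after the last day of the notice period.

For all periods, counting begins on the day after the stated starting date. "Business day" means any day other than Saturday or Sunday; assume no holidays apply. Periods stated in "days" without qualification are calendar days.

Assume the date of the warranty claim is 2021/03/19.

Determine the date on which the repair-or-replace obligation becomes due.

2021/06/29

The last day of the inspection period: 14 calendar days after 2021/03/19 is 2021/04/02.
The last day of the notice period: 2021/04/02 + 72 days = 2021/06/13.
From Sunday, 2021/06/13, 12 business days (Jun 14, Jun 15, Jun 16, Jun 17, …, Jun 25, Jun 28, Jun 29, skipping weekends) brings us to Tuesday, 2021/06/29, which is the date on which the repair-or-replace obligation becomes due.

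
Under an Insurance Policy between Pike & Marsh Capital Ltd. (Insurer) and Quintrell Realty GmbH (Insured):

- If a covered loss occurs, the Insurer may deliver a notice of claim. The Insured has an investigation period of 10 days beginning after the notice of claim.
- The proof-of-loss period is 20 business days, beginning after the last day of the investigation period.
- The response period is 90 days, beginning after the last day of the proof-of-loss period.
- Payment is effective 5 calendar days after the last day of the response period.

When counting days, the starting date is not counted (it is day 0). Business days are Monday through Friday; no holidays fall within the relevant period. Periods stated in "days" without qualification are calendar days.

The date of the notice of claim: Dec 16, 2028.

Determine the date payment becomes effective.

Apr 28, 2029

Adding 10 calendar days to Dec 16, 2028 gives Dec 26, 2028, which is the last day of the investigation period.
The last day of the proof-of-loss period: counting 20 business days from Tuesday, Dec 26, 2028 (Dec 27, Dec 28, Dec 29, Jan 1, …, Jan 19, Jan 22, Jan 23, skipping weekends) reaches Tuesday, Jan 23, 2029.
Adding 90 calendar days to Jan 23, 2029 gives Apr 23, 2029, which is the last day of the response period.
The date payment becomes effective: 5 calendar days after Apr 23, 2029 is Apr 28, 2029.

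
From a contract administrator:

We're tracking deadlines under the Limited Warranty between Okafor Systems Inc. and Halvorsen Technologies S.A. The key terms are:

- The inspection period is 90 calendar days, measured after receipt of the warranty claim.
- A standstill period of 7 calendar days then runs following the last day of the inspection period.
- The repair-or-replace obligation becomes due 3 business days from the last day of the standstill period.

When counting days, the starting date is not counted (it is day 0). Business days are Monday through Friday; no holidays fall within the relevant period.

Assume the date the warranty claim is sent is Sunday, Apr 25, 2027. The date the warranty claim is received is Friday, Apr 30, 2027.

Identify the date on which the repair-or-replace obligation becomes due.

Adding 90 calendar days to Apr 30, 2027 gives Jul 29, 2027, which is the last day of the inspection period.
The last day of the standstill period: Jul 29, 2027 + 7 days = Aug 5, 2027.
The date on which the repair-or-replace obligation becomes due: counting 3 business days from Thursday, Aug 5, 2027 (Aug 6, Aug 9, Aug 10, skipping weekends) reaches Tuesday, Aug 10, 2027.

Aug 10, 2027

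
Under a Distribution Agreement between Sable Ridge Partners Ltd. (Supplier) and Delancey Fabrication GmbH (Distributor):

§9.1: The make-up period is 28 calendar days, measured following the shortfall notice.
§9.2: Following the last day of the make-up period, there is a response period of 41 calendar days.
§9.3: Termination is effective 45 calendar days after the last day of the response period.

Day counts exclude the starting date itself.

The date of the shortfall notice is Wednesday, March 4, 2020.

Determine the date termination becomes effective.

June 26, 2020

Adding 28 calendar days to March 4, 2020 gives April 1, 2020, which is the last day of the make-up period.
The last day of the response period: April 1, 2020 + 41 days = May 12, 2020.
The date termination becomes effective: May 12, 2020 + 45 days = June 26, 2020.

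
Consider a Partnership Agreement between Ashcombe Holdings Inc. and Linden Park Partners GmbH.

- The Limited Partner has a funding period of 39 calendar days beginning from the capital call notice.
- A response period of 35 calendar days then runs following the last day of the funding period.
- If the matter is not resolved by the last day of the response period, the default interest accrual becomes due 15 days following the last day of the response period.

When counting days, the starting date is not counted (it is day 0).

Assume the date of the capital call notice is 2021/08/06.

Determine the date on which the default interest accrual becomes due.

The last day of the funding period: 39 calendar days after 2021/08/06 is 2021/09/14.
The last day of the response period: 35 calendar days after 2021/09/14 is 2021/10/19.
Adding 15 calendar days to 2021/10/19 gives 2021/11/03, which is the date on which the default interest accrual becomes due.

2021/11/03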